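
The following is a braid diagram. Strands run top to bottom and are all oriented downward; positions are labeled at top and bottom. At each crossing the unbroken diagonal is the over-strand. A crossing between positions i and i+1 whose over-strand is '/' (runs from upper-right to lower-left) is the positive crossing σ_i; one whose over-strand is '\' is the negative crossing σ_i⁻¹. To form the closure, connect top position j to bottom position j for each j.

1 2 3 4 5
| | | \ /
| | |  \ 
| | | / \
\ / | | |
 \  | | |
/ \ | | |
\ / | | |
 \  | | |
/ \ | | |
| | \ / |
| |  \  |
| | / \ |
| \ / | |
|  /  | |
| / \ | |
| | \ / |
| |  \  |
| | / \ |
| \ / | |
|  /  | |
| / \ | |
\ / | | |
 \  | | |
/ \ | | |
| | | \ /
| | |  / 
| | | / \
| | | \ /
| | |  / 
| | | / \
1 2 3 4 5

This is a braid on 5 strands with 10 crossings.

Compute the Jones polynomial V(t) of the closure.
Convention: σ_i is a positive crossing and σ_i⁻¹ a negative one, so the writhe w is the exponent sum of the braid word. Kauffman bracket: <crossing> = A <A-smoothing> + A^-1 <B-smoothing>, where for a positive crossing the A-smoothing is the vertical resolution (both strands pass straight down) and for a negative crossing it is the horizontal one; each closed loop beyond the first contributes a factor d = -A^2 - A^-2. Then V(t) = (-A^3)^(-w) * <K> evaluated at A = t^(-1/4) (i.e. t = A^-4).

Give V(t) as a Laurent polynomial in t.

t - 1 + 2*t^-1 - 3*t^-2 + 3*t^-3 - 2*t^-4 + 2*t^-5 - t^-6

Derivation:
Reading the diagram top to bottom ('/'-over between positions i,i+1 = s_i, '\'-over = s_i^-1): braid word = s4^-1 s1^-1 s1^-1 s3^-1 s2 s3^-1 s2 s1^-1 s4 s4.
The presented braid s4^-1 s1^-1 s1^-1 s3^-1 s2 s3^-1 s2 s1^-1 s4 s4 on 5 strands reduces by inverse Markov moves (closure unchanged at each step):
  Deconjugate: the word is γ·β·γ⁻¹ with γ = s4^-1 (prefix) and γ⁻¹ = s4 (suffix); strip both.
  Destabilize: the word has the form β·s4 where s4 occurs only as the final letter (β ∈ B_4); drop it and the last strand → 4 strands.
Reduced to β = s1^-1 s1^-1 s3^-1 s2 s3^-1 s2 s1^-1 on 4 strands, 7 crossings.
Compute on β:
Braid: s1^-1 s1^-1 s3^-1 s2 s3^-1 s2 s1^-1 on 4 strands, 7 crossings.
Writhe w = (#positive) - (#negative) = 2 - 5 = -3.
State-sum expansion of <K>. There are 2^7 = 128 states.
Smooth each crossing (0=||, 1=⌣⌢); contribution A^(Σ sign_k(1-2s_k)) * d^(L-1).
Tabulate the states by total A-exponent and number of loops L (A-exp: L × count):
  A^7: L=5 ×1
  A^5: L=4 ×7
  A^3: L=3 ×20, L=5 ×1
  A^1: L=2 ×27, L=4 ×8
  A^-1: L=1 ×15, L=3 ×19, L=5 ×1
  A^-3: L=2 ×17, L=4 ×4
  A^-5: L=3 ×7
  A^-7: L=4 ×1
Each group contributes A^e * Σ count * d^(L-1):
Powers of d = -A^2 - A^-2: d^2 = A^4 + 2 + A^-4; d^3 = -A^6 - 3*A^2 - 3*A^-2 - A^-6; d^4 = A^8 + 4*A^4 + 6 + 4*A^-4 + A^-8.
  A^7 * (d^4) = A^15 + 4*A^11 + 6*A^7 + 4*A^3 + A^-1
  A^5 * (7*d^3) = -7*A^11 - 21*A^7 - 21*A^3 - 7*A^-1
  A^3 * (20*d^2 + d^4) = A^11 + 24*A^7 + 46*A^3 + 24*A^-1 + A^-5
  A^1 * (27*d + 8*d^3) = -8*A^7 - 51*A^3 - 51*A^-1 - 8*A^-5
  A^-1 * (15 + 19*d^2 + d^4) = A^7 + 23*A^3 + 59*A^-1 + 23*A^-5 + A^-9
  A^-3 * (17*d + 4*d^3) = -4*A^3 - 29*A^-1 - 29*A^-5 - 4*A^-9
  A^-5 * (7*d^2) = 7*A^-1 + 14*A^-5 + 7*A^-9
  A^-7 * (d^3) = -A^-1 - 3*A^-5 - 3*A^-9 - A^-13
Summing the groups: <K> = A^15 - 2*A^11 + 2*A^7 - 3*A^3 + 3*A^-1 - 2*A^-5 + A^-9 - A^-13
Normalise by the writhe: (-A^3)^(-w) = (-A^3)^(3) = -A^9, so f(A) = -A^9 * <K> = -A^24 + 2*A^20 - 2*A^16 + 3*A^12 - 3*A^8 + 2*A^4 - 1 + A^-4.
Substitute A = t^(-1/4), i.e. A^e → t^(-e/4): V(t) = t - 1 + 2*t^-1 - 3*t^-2 + 3*t^-3 - 2*t^-4 + 2*t^-5 - t^-6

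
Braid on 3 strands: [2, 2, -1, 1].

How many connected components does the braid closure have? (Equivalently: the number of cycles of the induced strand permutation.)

3

Derivation:
Track the strand permutation on 3 strands, starting from identity.
  step 1: s2 swaps positions 2,3 -> [1 3 2]
  step 2: s2 swaps positions 2,3 -> [1 2 3]
  step 3: s1^-1 swaps positions 1,2 -> [2 1 3]
  step 4: s1 swaps positions 1,2 -> [1 2 3]
Final permutation (position -> original strand): [1 2 3]
Closure components = cycle count of this permutation = 3.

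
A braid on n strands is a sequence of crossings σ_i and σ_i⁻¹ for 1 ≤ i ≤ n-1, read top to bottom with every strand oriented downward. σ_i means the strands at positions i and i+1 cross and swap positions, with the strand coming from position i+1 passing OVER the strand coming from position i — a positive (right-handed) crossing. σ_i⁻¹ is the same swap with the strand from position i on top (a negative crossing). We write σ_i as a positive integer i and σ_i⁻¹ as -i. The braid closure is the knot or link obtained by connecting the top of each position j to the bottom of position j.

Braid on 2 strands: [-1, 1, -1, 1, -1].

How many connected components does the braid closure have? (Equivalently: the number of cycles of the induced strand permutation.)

Track the strand permutation on 2 strands, starting from identity.
  step 1: s1^-1 swaps positions 1,2 -> [2 1]
  step 2: s1 swaps positions 1,2 -> [1 2]
  step 3: s1^-1 swaps positions 1,2 -> [2 1]
  step 4: s1 swaps positions 1,2 -> [1 2]
  step 5: s1^-1 swaps positions 1,2 -> [2 1]
Final permutation (position -> original strand): [2 1]
Closure components = cycle count of this permutation = 1.

Answer: 1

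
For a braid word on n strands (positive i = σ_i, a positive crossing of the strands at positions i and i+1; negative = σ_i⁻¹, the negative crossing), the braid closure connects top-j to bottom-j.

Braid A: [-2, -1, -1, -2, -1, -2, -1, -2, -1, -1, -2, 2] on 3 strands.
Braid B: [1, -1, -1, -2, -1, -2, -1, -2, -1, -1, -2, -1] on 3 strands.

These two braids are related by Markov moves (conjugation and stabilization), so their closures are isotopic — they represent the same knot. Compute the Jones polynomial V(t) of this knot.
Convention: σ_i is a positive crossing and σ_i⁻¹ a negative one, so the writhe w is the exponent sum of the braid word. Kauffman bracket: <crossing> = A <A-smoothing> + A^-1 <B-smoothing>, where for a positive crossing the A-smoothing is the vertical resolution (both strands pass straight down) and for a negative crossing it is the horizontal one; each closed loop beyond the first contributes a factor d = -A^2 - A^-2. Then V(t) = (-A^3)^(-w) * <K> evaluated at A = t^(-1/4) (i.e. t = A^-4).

Markov-equivalent braids have isotopic closures, hence identical knot invariants. Strip the Markov moves from each word to reach a common short braid β, then compute V(t) once on β.
Braid A: s2^-1 s1^-1 s1^-1 s2^-1 s1^-1 s2^-1 s1^-1 s2^-1 s1^-1 s1^-1 s2^-1 s2 on 3 strands reduces by inverse Markov moves (closure unchanged at each step):
  Deconjugate: the word is γ·β·γ⁻¹ with γ = s2^-1 (prefix) and γ⁻¹ = s2 (suffix); strip both.
Reduced to β = s1^-1 s1^-1 s2^-1 s1^-1 s2^-1 s1^-1 s2^-1 s1^-1 s1^-1 s2^-1 on 3 strands, 10 crossings.
Braid B: s1 s1^-1 s1^-1 s2^-1 s1^-1 s2^-1 s1^-1 s2^-1 s1^-1 s1^-1 s2^-1 s1^-1 on 3 strands reduces by inverse Markov moves (closure unchanged at each step):
  Deconjugate: the word is γ·β·γ⁻¹ with γ = s1 (prefix) and γ⁻¹ = s1^-1 (suffix); strip both.
Reduced to β = s1^-1 s1^-1 s2^-1 s1^-1 s2^-1 s1^-1 s2^-1 s1^-1 s1^-1 s2^-1 on 3 strands, 10 crossings.
Both give the same β = s1^-1 s1^-1 s2^-1 s1^-1 s2^-1 s1^-1 s2^-1 s1^-1 s1^-1 s2^-1 on 3 strands, so one state sum suffices:
Braid: s1^-1 s1^-1 s2^-1 s1^-1 s2^-1 s1^-1 s2^-1 s1^-1 s1^-1 s2^-1 on 3 strands, 10 crossings.
Writhe w = (#positive) - (#negative) = 0 - 10 = -10.
Computing the Kauffman bracket via state sum. There are 2^10 = 1024 states.
Each crossing splits two ways (0=vertical, 1=horizontal). The state's weight is A^(#A-smoothings - #B-smoothings) * d^(loops - 1).
Tabulate the states by total A-exponent and number of loops L (A-exp: L × count):
  A^10: L=3 ×1
  A^8: L=2 ×4, L=4 ×6
  A^6: L=1 ×4, L=3 ×30, L=5 ×11
  A^4: L=2 ×48, L=4 ×65, L=6 ×7
  A^2: L=1 ×24, L=3 ×140, L=5 ×45, L=7 ×1
  A^0: L=2 ×129, L=4 ×117, L=6 ×6
  A^-2: L=1 ×43, L=3 ×151, L=5 ×16
  A^-4: L=2 ×96, L=4 ×24
  A^-6: L=1 ×24, L=3 ×21
  A^-8: L=2 ×10
  A^-10: L=3 ×1
Each group contributes A^e * Σ count * d^(L-1):
Powers of d = -A^2 - A^-2: d^2 = A^4 + 2 + A^-4; d^3 = -A^6 - 3*A^2 - 3*A^-2 - A^-6; d^4 = A^8 + 4*A^4 + 6 + 4*A^-4 + A^-8; d^5 = -A^10 - 5*A^6 - 10*A^2 - 10*A^-2 - 5*A^-6 - A^-10; d^6 = A^12 + 6*A^8 + 15*A^4 + 20 + 15*A^-4 + 6*A^-8 + A^-12.
  A^10 * (d^2) = A^14 + 2*A^10 + A^6
  A^8 * (4*d + 6*d^3) = -6*A^14 - 22*A^10 - 22*A^6 - 6*A^2
  A^6 * (4 + 30*d^2 + 11*d^4) = 11*A^14 + 74*A^10 + 130*A^6 + 74*A^2 + 11*A^-2
  A^4 * (48*d + 65*d^3 + 7*d^5) = -7*A^14 - 100*A^10 - 313*A^6 - 313*A^2 - 100*A^-2 - 7*A^-6
  A^2 * (24 + 140*d^2 + 45*d^4 + d^6) = A^14 + 51*A^10 + 335*A^6 + 594*A^2 + 335*A^-2 + 51*A^-6 + A^-10
  A^0 * (129*d + 117*d^3 + 6*d^5) = -6*A^10 - 147*A^6 - 540*A^2 - 540*A^-2 - 147*A^-6 - 6*A^-10
  A^-2 * (43 + 151*d^2 + 16*d^4) = 16*A^6 + 215*A^2 + 441*A^-2 + 215*A^-6 + 16*A^-10
  A^-4 * (96*d + 24*d^3) = -24*A^2 - 168*A^-2 - 168*A^-6 - 24*A^-10
  A^-6 * (24 + 21*d^2) = 21*A^-2 + 66*A^-6 + 21*A^-10
  A^-8 * (10*d) = -10*A^-6 - 10*A^-10
  A^-10 * (d^2) = A^-6 + 2*A^-10 + A^-14
Summing the groups: <K> = -A^10 + A^-6 + A^-14
Normalise by the writhe: (-A^3)^(-w) = (-A^3)^(10) = A^30, so f(A) = A^30 * <K> = -A^40 + A^24 + A^16.
Substitute A = t^(-1/4), i.e. A^e → t^(-e/4): V(t) = t^-4 + t^-6 - t^-10

Answer: t^-4 + t^-6 - t^-10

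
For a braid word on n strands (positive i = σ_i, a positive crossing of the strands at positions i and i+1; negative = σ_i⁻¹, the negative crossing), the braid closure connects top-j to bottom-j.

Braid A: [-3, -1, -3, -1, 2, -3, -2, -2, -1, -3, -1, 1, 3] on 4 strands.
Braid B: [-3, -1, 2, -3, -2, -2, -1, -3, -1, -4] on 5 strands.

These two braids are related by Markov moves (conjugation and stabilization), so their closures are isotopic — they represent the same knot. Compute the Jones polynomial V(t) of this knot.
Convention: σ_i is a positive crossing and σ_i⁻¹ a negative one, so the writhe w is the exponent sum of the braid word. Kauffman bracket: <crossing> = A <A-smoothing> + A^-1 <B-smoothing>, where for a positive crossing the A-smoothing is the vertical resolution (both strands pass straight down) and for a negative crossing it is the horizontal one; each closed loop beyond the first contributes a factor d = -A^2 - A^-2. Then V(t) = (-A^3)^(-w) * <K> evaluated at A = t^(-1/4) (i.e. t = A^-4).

Markov-equivalent braids have isotopic closures, hence identical knot invariants. Strip the Markov moves from each word to reach a common short braid β, then compute V(t) once on β.
Braid A: s3^-1 s1^-1 s3^-1 s1^-1 s2 s3^-1 s2^-1 s2^-1 s1^-1 s3^-1 s1^-1 s1 s3 on 4 strands reduces by inverse Markov moves (closure unchanged at each step):
  Deconjugate: the word is γ·β·γ⁻¹ with γ = s3^-1 s1^-1 (prefix) and γ⁻¹ = s1 s3 (suffix); strip both.
Reduced to β = s3^-1 s1^-1 s2 s3^-1 s2^-1 s2^-1 s1^-1 s3^-1 s1^-1 on 4 strands, 9 crossings.
Braid B: s3^-1 s1^-1 s2 s3^-1 s2^-1 s2^-1 s1^-1 s3^-1 s1^-1 s4^-1 on 5 strands reduces by inverse Markov moves (closure unchanged at each step):
  Destabilize: the word has the form β·s4^-1 where s4^-1 occurs only as the final letter (β ∈ B_4); drop it and the last strand → 4 strands.
Reduced to β = s3^-1 s1^-1 s2 s3^-1 s2^-1 s2^-1 s1^-1 s3^-1 s1^-1 on 4 strands, 9 crossings.
Both give the same β = s3^-1 s1^-1 s2 s3^-1 s2^-1 s2^-1 s1^-1 s3^-1 s1^-1 on 4 strands, so one state sum suffices:
Braid: s3^-1 s1^-1 s2 s3^-1 s2^-1 s2^-1 s1^-1 s3^-1 s1^-1 on 4 strands, 9 crossings.
Writhe w = (#positive) - (#negative) = 1 - 8 = -7.
State-sum expansion of <K>. There are 2^9 = 512 states.
Each crossing splits two ways (0=vertical, 1=horizontal). The state's weight is A^(#A-smoothings - #B-smoothings) * d^(loops - 1).
Tabulate the states by total A-exponent and number of loops L (A-exp: L × count):
  A^9: L=6 ×1
  A^7: L=5 ×9
  A^5: L=4 ×34, L=6 ×2
  A^3: L=3 ×67, L=5 ×17
  A^1: L=2 ×69, L=4 ×56, L=6 ×1
  A^-1: L=1 ×30, L=3 ×88, L=5 ×8
  A^-3: L=2 ×61, L=4 ×23
  A^-5: L=1 ×9, L=3 ×26, L=5 ×1
  A^-7: L=2 ×6, L=4 ×3
  A^-9: L=3 ×1
Each group contributes A^e * Σ count * d^(L-1):
Powers of d = -A^2 - A^-2: d^2 = A^4 + 2 + A^-4; d^3 = -A^6 - 3*A^2 - 3*A^-2 - A^-6; d^4 = A^8 + 4*A^4 + 6 + 4*A^-4 + A^-8; d^5 = -A^10 - 5*A^6 - 10*A^2 - 10*A^-2 - 5*A^-6 - A^-10.
  A^9 * (d^5) = -A^19 - 5*A^15 - 10*A^11 - 10*A^7 - 5*A^3 - A^-1
  A^7 * (9*d^4) = 9*A^15 + 36*A^11 + 54*A^7 + 36*A^3 + 9*A^-1
  A^5 * (34*d^3 + 2*d^5) = -2*A^15 - 44*A^11 - 122*A^7 - 122*A^3 - 44*A^-1 - 2*A^-5
  A^3 * (67*d^2 + 17*d^4) = 17*A^11 + 135*A^7 + 236*A^3 + 135*A^-1 + 17*A^-5
  A^1 * (69*d + 56*d^3 + d^5) = -A^11 - 61*A^7 - 247*A^3 - 247*A^-1 - 61*A^-5 - A^-9
  A^-1 * (30 + 88*d^2 + 8*d^4) = 8*A^7 + 120*A^3 + 254*A^-1 + 120*A^-5 + 8*A^-9
  A^-3 * (61*d + 23*d^3) = -23*A^3 - 130*A^-1 - 130*A^-5 - 23*A^-9
  A^-5 * (9 + 26*d^2 + d^4) = A^3 + 30*A^-1 + 67*A^-5 + 30*A^-9 + A^-13
  A^-7 * (6*d + 3*d^3) = -3*A^-1 - 15*A^-5 - 15*A^-9 - 3*A^-13
  A^-9 * (d^2) = A^-5 + 2*A^-9 + A^-13
Summing the groups: <K> = -A^19 + 2*A^15 - 2*A^11 + 4*A^7 - 4*A^3 + 3*A^-1 - 3*A^-5 + A^-9 - A^-13
Normalise by the writhe: (-A^3)^(-w) = (-A^3)^(7) = -A^21, so f(A) = -A^21 * <K> = A^40 - 2*A^36 + 2*A^32 - 4*A^28 + 4*A^24 - 3*A^20 + 3*A^16 - A^12 + A^8.
Substitute A = t^(-1/4), i.e. A^e → t^(-e/4): V(t) = t^-2 - t^-3 + 3*t^-4 - 3*t^-5 + 4*t^-6 - 4*t^-7 + 2*t^-8 - 2*t^-9 + t^-10

Answer: t^-2 - t^-3 + 3*t^-4 - 3*t^-5 + 4*t^-6 - 4*t^-7 + 2*t^-8 - 2*t^-9 + t^-10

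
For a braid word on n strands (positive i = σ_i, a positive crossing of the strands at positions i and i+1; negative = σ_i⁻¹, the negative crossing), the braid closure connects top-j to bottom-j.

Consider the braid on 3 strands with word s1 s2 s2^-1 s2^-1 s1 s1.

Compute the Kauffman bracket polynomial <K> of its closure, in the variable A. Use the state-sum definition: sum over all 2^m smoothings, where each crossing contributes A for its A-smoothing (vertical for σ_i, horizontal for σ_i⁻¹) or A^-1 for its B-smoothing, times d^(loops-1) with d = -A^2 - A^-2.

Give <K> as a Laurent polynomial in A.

A^2 + A^-6 - A^-10

Derivation:
First cancel adjacent σ_i σ_i⁻¹ pairs (Reidemeister II — same braid, same closure): s1 s2 s2^-1 s2^-1 s1 s1 → s1 s2^-1 s1 s1.
Braid: s1 s2^-1 s1 s1 on 3 strands, 4 crossings.
Writhe w = (#positive) - (#negative) = 3 - 1 = 2.
Computing the Kauffman bracket via state sum. There are 2^4 = 16 states.
For each crossing: s=0 is the vertical smoothing, s=1 horizontal. Crossing k contributes A^(sign_k * (1 - 2*s_k)); loop factor d = -A^2 - A^-2.
  state 0000: A-exp=+2, loops=3, term = A^2 * d^2
  state 0001: A-exp=+0, loops=2, term = A^0 * d^1
  state 0010: A-exp=+0, loops=2, term = A^0 * d^1
  state 0011: A-exp=-2, loops=3, term = A^-2 * d^2
  state 0100: A-exp=+4, loops=2, term = A^4 * d^1
  state 0101: A-exp=+2, loops=1, term = A^2 * d^0
  state 0110: A-exp=+2, loops=1, term = A^2 * d^0
  state 0111: A-exp=+0, loops=2, term = A^0 * d^1
  state 1000: A-exp=+0, loops=2, term = A^0 * d^1
  state 1001: A-exp=-2, loops=3, term = A^-2 * d^2
  state 1010: A-exp=-2, loops=3, term = A^-2 * d^2
  state 1011: A-exp=-4, loops=4, term = A^-4 * d^3
  state 1100: A-exp=+2, loops=1, term = A^2 * d^0
  state 1101: A-exp=+0, loops=2, term = A^0 * d^1
  state 1110: A-exp=+0, loops=2, term = A^0 * d^1
  state 1111: A-exp=-2, loops=3, term = A^-2 * d^2
Collect the terms by A-exponent (count of states per loop number):
Powers of d = -A^2 - A^-2: d^2 = A^4 + 2 + A^-4; d^3 = -A^6 - 3*A^2 - 3*A^-2 - A^-6.
  A^4 * (d) = -A^6 - A^2
  A^2 * (3 + d^2) = A^6 + 5*A^2 + A^-2
  A^0 * (6*d) = -6*A^2 - 6*A^-2
  A^-2 * (4*d^2) = 4*A^2 + 8*A^-2 + 4*A^-6
  A^-4 * (d^3) = -A^2 - 3*A^-2 - 3*A^-6 - A^-10
Summing the groups: <K> = A^2 + A^-6 - A^-10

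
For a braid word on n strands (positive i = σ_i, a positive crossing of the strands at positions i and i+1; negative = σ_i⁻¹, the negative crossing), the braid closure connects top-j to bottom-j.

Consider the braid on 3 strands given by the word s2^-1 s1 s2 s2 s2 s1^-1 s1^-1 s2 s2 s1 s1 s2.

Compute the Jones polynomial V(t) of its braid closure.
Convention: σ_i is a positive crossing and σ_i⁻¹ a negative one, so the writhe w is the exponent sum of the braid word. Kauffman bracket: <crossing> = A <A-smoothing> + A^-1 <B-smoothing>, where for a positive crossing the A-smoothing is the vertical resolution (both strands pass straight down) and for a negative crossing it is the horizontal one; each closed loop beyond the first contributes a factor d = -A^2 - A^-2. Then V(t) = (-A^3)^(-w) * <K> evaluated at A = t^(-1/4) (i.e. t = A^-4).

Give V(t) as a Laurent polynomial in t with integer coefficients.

t^10 - 3*t^9 + 5*t^8 - 7*t^7 + 7*t^6 - 7*t^5 + 6*t^4 - 3*t^3 + 2*t^2

Derivation:
The presented braid s2^-1 s1 s2 s2 s2 s1^-1 s1^-1 s2 s2 s1 s1 s2 on 3 strands reduces by inverse Markov moves (closure unchanged at each step):
  Deconjugate: the word is γ·β·γ⁻¹ with γ = s2^-1 (prefix) and γ⁻¹ = s2 (suffix); strip both.
Reduced to β = s1 s2 s2 s2 s1^-1 s1^-1 s2 s2 s1 s1 on 3 strands, 10 crossings.
Compute on β:
Braid: s1 s2 s2 s2 s1^-1 s1^-1 s2 s2 s1 s1 on 3 strands, 10 crossings.
Writhe w = (#positive) - (#negative) = 8 - 2 = 6.
Enumerate smoothing states for the bracket polynomial. There are 2^10 = 1024 states.
For each crossing: s=0 is the vertical smoothing, s=1 horizontal. Crossing k contributes A^(sign_k * (1 - 2*s_k)); loop factor d = -A^2 - A^-2.
Tabulate the states by total A-exponent and number of loops L (A-exp: L × count):
  A^10: L=3 ×1
  A^8: L=2 ×7, L=4 ×3
  A^6: L=1 ×10, L=3 ×32, L=5 ×3
  A^4: L=2 ×76, L=4 ×43, L=6 ×1
  A^2: L=1 ×51, L=3 ×132, L=5 ×27
  A^0: L=2 ×135, L=4 ×109, L=6 ×8
  A^-2: L=3 ×161, L=5 ×48, L=7 ×1
  A^-4: L=4 ×109, L=6 ×11
  A^-6: L=5 ×44, L=7 ×1
  A^-8: L=6 ×10
  A^-10: L=7 ×1
Each group contributes A^e * Σ count * d^(L-1):
Powers of d = -A^2 - A^-2: d^2 = A^4 + 2 + A^-4; d^3 = -A^6 - 3*A^2 - 3*A^-2 - A^-6; d^4 = A^8 + 4*A^4 + 6 + 4*A^-4 + A^-8; d^5 = -A^10 - 5*A^6 - 10*A^2 - 10*A^-2 - 5*A^-6 - A^-10; d^6 = A^12 + 6*A^8 + 15*A^4 + 20 + 15*A^-4 + 6*A^-8 + A^-12.
  A^10 * (d^2) = A^14 + 2*A^10 + A^6
  A^8 * (7*d + 3*d^3) = -3*A^14 - 16*A^10 - 16*A^6 - 3*A^2
  A^6 * (10 + 32*d^2 + 3*d^4) = 3*A^14 + 44*A^10 + 92*A^6 + 44*A^2 + 3*A^-2
  A^4 * (76*d + 43*d^3 + d^5) = -A^14 - 48*A^10 - 215*A^6 - 215*A^2 - 48*A^-2 - A^-6
  A^2 * (51 + 132*d^2 + 27*d^4) = 27*A^10 + 240*A^6 + 477*A^2 + 240*A^-2 + 27*A^-6
  A^0 * (135*d + 109*d^3 + 8*d^5) = -8*A^10 - 149*A^6 - 542*A^2 - 542*A^-2 - 149*A^-6 - 8*A^-10
  A^-2 * (161*d^2 + 48*d^4 + d^6) = A^10 + 54*A^6 + 368*A^2 + 630*A^-2 + 368*A^-6 + 54*A^-10 + A^-14
  A^-4 * (109*d^3 + 11*d^5) = -11*A^6 - 164*A^2 - 437*A^-2 - 437*A^-6 - 164*A^-10 - 11*A^-14
  A^-6 * (44*d^4 + d^6) = A^6 + 50*A^2 + 191*A^-2 + 284*A^-6 + 191*A^-10 + 50*A^-14 + A^-18
  A^-8 * (10*d^5) = -10*A^2 - 50*A^-2 - 100*A^-6 - 100*A^-10 - 50*A^-14 - 10*A^-18
  A^-10 * (d^6) = A^2 + 6*A^-2 + 15*A^-6 + 20*A^-10 + 15*A^-14 + 6*A^-18 + A^-22
Summing the groups: <K> = 2*A^10 - 3*A^6 + 6*A^2 - 7*A^-2 + 7*A^-6 - 7*A^-10 + 5*A^-14 - 3*A^-18 + A^-22
Normalise by the writhe: (-A^3)^(-w) = (-A^3)^(-6) = A^-18, so f(A) = A^-18 * <K> = 2*A^-8 - 3*A^-12 + 6*A^-16 - 7*A^-20 + 7*A^-24 - 7*A^-28 + 5*A^-32 - 3*A^-36 + A^-40.
Substitute A = t^(-1/4), i.e. A^e → t^(-e/4): V(t) = t^10 - 3*t^9 + 5*t^8 - 7*t^7 + 7*t^6 - 7*t^5 + 6*t^4 - 3*t^3 + 2*t^2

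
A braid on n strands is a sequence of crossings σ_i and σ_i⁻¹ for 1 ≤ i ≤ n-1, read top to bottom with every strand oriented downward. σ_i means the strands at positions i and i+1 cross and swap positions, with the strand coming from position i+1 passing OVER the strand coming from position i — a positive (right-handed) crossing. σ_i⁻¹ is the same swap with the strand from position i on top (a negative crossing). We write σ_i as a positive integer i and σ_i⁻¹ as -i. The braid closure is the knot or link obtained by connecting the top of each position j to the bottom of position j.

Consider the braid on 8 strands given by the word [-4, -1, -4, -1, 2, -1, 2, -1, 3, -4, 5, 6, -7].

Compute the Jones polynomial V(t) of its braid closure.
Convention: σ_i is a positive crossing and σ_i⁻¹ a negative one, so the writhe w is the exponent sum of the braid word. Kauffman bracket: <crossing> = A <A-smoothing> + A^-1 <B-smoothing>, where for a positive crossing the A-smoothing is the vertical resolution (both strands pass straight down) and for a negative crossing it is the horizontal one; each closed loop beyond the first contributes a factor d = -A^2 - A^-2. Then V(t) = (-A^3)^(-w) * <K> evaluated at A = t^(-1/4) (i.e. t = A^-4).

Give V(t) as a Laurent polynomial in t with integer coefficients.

The presented braid s4^-1 s1^-1 s4^-1 s1^-1 s2 s1^-1 s2 s1^-1 s3 s4^-1 s5 s6 s7^-1 on 8 strands reduces by inverse Markov moves (closure unchanged at each step):
  Destabilize: the word has the form β·s7^-1 where s7^-1 occurs only as the final letter (β ∈ B_7); drop it and the last strand → 7 strands.
  Destabilize: the word has the form β·s6 where s6 occurs only as the final letter (β ∈ B_6); drop it and the last strand → 6 strands.
  Destabilize: the word has the form β·s5 where s5 occurs only as the final letter (β ∈ B_5); drop it and the last strand → 5 strands.
Reduced to β = s4^-1 s1^-1 s4^-1 s1^-1 s2 s1^-1 s2 s1^-1 s3 s4^-1 on 5 strands, 10 crossings.
Compute on β:
Braid: s4^-1 s1^-1 s4^-1 s1^-1 s2 s1^-1 s2 s1^-1 s3 s4^-1 on 5 strands, 10 crossings.
Writhe w = (#positive) - (#negative) = 3 - 7 = -4.
State-sum expansion of <K>. There are 2^10 = 1024 states.
Each crossing splits two ways (0=vertical, 1=horizontal). The state's weight is A^(#A-smoothings - #B-smoothings) * d^(loops - 1).
Tabulate the states by total A-exponent and number of loops L (A-exp: L × count):
  A^10: L=8 ×1
  A^8: L=7 ×10
  A^6: L=6 ×45
  A^4: L=5 ×118, L=7 ×2
  A^2: L=4 ×195, L=6 ×15
  A^0: L=3 ×203, L=5 ×49
  A^-2: L=2 ×123, L=4 ×85, L=6 ×2
  A^-4: L=1 ×33, L=3 ×78, L=5 ×9
  A^-6: L=2 ×29, L=4 ×16
  A^-8: L=3 ×9, L=5 ×1
  A^-10: L=4 ×1
Each group contributes A^e * Σ count * d^(L-1):
Powers of d = -A^2 - A^-2: d^2 = A^4 + 2 + A^-4; d^3 = -A^6 - 3*A^2 - 3*A^-2 - A^-6; d^4 = A^8 + 4*A^4 + 6 + 4*A^-4 + A^-8; d^5 = -A^10 - 5*A^6 - 10*A^2 - 10*A^-2 - 5*A^-6 - A^-10; d^6 = A^12 + 6*A^8 + 15*A^4 + 20 + 15*A^-4 + 6*A^-8 + A^-12; d^7 = -A^14 - 7*A^10 - 21*A^6 - 35*A^2 - 35*A^-2 - 21*A^-6 - 7*A^-10 - A^-14.
  A^10 * (d^7) = -A^24 - 7*A^20 - 21*A^16 - 35*A^12 - 35*A^8 - 21*A^4 - 7 - A^-4
  A^8 * (10*d^6) = 10*A^20 + 60*A^16 + 150*A^12 + 200*A^8 + 150*A^4 + 60 + 10*A^-4
  A^6 * (45*d^5) = -45*A^16 - 225*A^12 - 450*A^8 - 450*A^4 - 225 - 45*A^-4
  A^4 * (118*d^4 + 2*d^6) = 2*A^16 + 130*A^12 + 502*A^8 + 748*A^4 + 502 + 130*A^-4 + 2*A^-8
  A^2 * (195*d^3 + 15*d^5) = -15*A^12 - 270*A^8 - 735*A^4 - 735 - 270*A^-4 - 15*A^-8
  A^0 * (203*d^2 + 49*d^4) = 49*A^8 + 399*A^4 + 700 + 399*A^-4 + 49*A^-8
  A^-2 * (123*d + 85*d^3 + 2*d^5) = -2*A^8 - 95*A^4 - 398 - 398*A^-4 - 95*A^-8 - 2*A^-12
  A^-4 * (33 + 78*d^2 + 9*d^4) = 9*A^4 + 114 + 243*A^-4 + 114*A^-8 + 9*A^-12
  A^-6 * (29*d + 16*d^3) = -16 - 77*A^-4 - 77*A^-8 - 16*A^-12
  A^-8 * (9*d^2 + d^4) = 1 + 13*A^-4 + 24*A^-8 + 13*A^-12 + A^-16
  A^-10 * (d^3) = -A^-4 - 3*A^-8 - 3*A^-12 - A^-16
Summing the groups: <K> = -A^24 + 3*A^20 - 4*A^16 + 5*A^12 - 6*A^8 + 5*A^4 - 4 + 3*A^-4 - A^-8 + A^-12
Normalise by the writhe: (-A^3)^(-w) = (-A^3)^(4) = A^12, so f(A) = A^12 * <K> = -A^36 + 3*A^32 - 4*A^28 + 5*A^24 - 6*A^20 + 5*A^16 - 4*A^12 + 3*A^8 - A^4 + 1.
Substitute A = t^(-1/4), i.e. A^e → t^(-e/4): V(t) = 1 - t^-1 + 3*t^-2 - 4*t^-3 + 5*t^-4 - 6*t^-5 + 5*t^-6 - 4*t^-7 + 3*t^-8 - t^-9

Answer: 1 - t^-1 + 3*t^-2 - 4*t^-3 + 5*t^-4 - 6*t^-5 + 5*t^-6 - 4*t^-7 + 3*t^-8 - t^-9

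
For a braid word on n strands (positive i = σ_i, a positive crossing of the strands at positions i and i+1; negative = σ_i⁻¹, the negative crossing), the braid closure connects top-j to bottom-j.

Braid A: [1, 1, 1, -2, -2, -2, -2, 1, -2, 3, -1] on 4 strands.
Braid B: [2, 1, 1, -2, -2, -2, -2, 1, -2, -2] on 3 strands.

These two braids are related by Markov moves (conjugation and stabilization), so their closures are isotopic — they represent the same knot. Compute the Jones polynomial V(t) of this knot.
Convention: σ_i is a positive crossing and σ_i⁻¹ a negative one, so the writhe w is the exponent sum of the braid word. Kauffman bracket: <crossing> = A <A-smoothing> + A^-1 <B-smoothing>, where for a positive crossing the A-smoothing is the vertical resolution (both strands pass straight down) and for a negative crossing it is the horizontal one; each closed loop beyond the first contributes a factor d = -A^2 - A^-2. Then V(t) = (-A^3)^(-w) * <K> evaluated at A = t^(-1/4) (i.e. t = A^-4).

Markov-equivalent braids have isotopic closures, hence identical knot invariants. Strip the Markov moves from each word to reach a common short braid β, then compute V(t) once on β.
Braid A: s1 s1 s1 s2^-1 s2^-1 s2^-1 s2^-1 s1 s2^-1 s3 s1^-1 on 4 strands reduces by inverse Markov moves (closure unchanged at each step):
  Deconjugate: the word is γ·β·γ⁻¹ with γ = s1 (prefix) and γ⁻¹ = s1^-1 (suffix); strip both.
  Destabilize: the word has the form β·s3 where s3 occurs only as the final letter (β ∈ B_3); drop it and the last strand → 3 strands.
Reduced to β = s1 s1 s2^-1 s2^-1 s2^-1 s2^-1 s1 s2^-1 on 3 strands, 8 crossings.
Braid B: s2 s1 s1 s2^-1 s2^-1 s2^-1 s2^-1 s1 s2^-1 s2^-1 on 3 strands reduces by inverse Markov moves (closure unchanged at each step):
  Deconjugate: the word is γ·β·γ⁻¹ with γ = s2 (prefix) and γ⁻¹ = s2^-1 (suffix); strip both.
Reduced to β = s1 s1 s2^-1 s2^-1 s2^-1 s2^-1 s1 s2^-1 on 3 strands, 8 crossings.
Both give the same β = s1 s1 s2^-1 s2^-1 s2^-1 s2^-1 s1 s2^-1 on 3 strands, so one state sum suffices:
Braid: s1 s1 s2^-1 s2^-1 s2^-1 s2^-1 s1 s2^-1 on 3 strands, 8 crossings.
Writhe w = (#positive) - (#negative) = 3 - 5 = -2.
Computing the Kauffman bracket via state sum. There are 2^8 = 256 states.
Smooth each crossing (0=||, 1=⌣⌢); contribution A^(Σ sign_k(1-2s_k)) * d^(L-1).
Tabulate the states by total A-exponent and number of loops L (A-exp: L × count):
  A^8: L=6 ×1
  A^6: L=5 ×8
  A^4: L=4 ×27, L=6 ×1
  A^2: L=3 ×48, L=5 ×8
  A^0: L=2 ×47, L=4 ×22, L=6 ×1
  A^-2: L=1 ×23, L=3 ×29, L=5 ×4
  A^-4: L=2 ×22, L=4 ×6
  A^-6: L=3 ×8
  A^-8: L=4 ×1
Each group contributes A^e * Σ count * d^(L-1):
Powers of d = -A^2 - A^-2: d^2 = A^4 + 2 + A^-4; d^3 = -A^6 - 3*A^2 - 3*A^-2 - A^-6; d^4 = A^8 + 4*A^4 + 6 + 4*A^-4 + A^-8; d^5 = -A^10 - 5*A^6 - 10*A^2 - 10*A^-2 - 5*A^-6 - A^-10.
  A^8 * (d^5) = -A^18 - 5*A^14 - 10*A^10 - 10*A^6 - 5*A^2 - A^-2
  A^6 * (8*d^4) = 8*A^14 + 32*A^10 + 48*A^6 + 32*A^2 + 8*A^-2
  A^4 * (27*d^3 + d^5) = -A^14 - 32*A^10 - 91*A^6 - 91*A^2 - 32*A^-2 - A^-6
  A^2 * (48*d^2 + 8*d^4) = 8*A^10 + 80*A^6 + 144*A^2 + 80*A^-2 + 8*A^-6
  A^0 * (47*d + 22*d^3 + d^5) = -A^10 - 27*A^6 - 123*A^2 - 123*A^-2 - 27*A^-6 - A^-10
  A^-2 * (23 + 29*d^2 + 4*d^4) = 4*A^6 + 45*A^2 + 105*A^-2 + 45*A^-6 + 4*A^-10
  A^-4 * (22*d + 6*d^3) = -6*A^2 - 40*A^-2 - 40*A^-6 - 6*A^-10
  A^-6 * (8*d^2) = 8*A^-2 + 16*A^-6 + 8*A^-10
  A^-8 * (d^3) = -A^-2 - 3*A^-6 - 3*A^-10 - A^-14
Summing the groups: <K> = -A^18 + 2*A^14 - 3*A^10 + 4*A^6 - 4*A^2 + 4*A^-2 - 2*A^-6 + 2*A^-10 - A^-14
Normalise by the writhe: (-A^3)^(-w) = (-A^3)^(2) = A^6, so f(A) = A^6 * <K> = -A^24 + 2*A^20 - 3*A^16 + 4*A^12 - 4*A^8 + 4*A^4 - 2 + 2*A^-4 - A^-8.
Substitute A = t^(-1/4), i.e. A^e → t^(-e/4): V(t) = -t^2 + 2*t - 2 + 4*t^-1 - 4*t^-2 + 4*t^-3 - 3*t^-4 + 2*t^-5 - t^-6

Answer: -t^2 + 2*t - 2 + 4*t^-1 - 4*t^-2 + 4*t^-3 - 3*t^-4 + 2*t^-5 - t^-6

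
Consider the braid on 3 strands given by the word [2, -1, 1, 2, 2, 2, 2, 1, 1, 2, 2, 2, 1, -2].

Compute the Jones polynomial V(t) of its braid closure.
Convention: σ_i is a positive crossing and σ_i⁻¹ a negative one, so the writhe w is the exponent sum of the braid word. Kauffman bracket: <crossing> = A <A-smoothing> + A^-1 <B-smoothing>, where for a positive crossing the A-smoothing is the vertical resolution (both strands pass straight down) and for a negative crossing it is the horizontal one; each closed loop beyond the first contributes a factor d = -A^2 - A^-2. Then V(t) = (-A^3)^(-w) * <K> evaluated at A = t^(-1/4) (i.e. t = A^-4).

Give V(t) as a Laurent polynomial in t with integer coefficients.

The presented braid s2 s1^-1 s1 s2 s2 s2 s2 s1 s1 s2 s2 s2 s1 s2^-1 on 3 strands reduces by inverse Markov moves (closure unchanged at each step):
  Deconjugate: the word is γ·β·γ⁻¹ with γ = s2 s1^-1 (prefix) and γ⁻¹ = s1 s2^-1 (suffix); strip both.
Reduced to β = s1 s2 s2 s2 s2 s1 s1 s2 s2 s2 on 3 strands, 10 crossings.
Compute on β:
Braid: s1 s2 s2 s2 s2 s1 s1 s2 s2 s2 on 3 strands, 10 crossings.
Writhe w = (#positive) - (#negative) = 10 - 0 = 10.
Computing the Kauffman bracket via state sum. There are 2^10 = 1024 states.
Smooth each crossing (0=||, 1=⌣⌢); contribution A^(Σ sign_k(1-2s_k)) * d^(L-1).
Tabulate the states by total A-exponent and number of loops L (A-exp: L × count):
  A^10: L=3 ×1
  A^8: L=2 ×10
  A^6: L=1 ×21, L=3 ×24
  A^4: L=2 ×84, L=4 ×36
  A^2: L=1 ×24, L=3 ×151, L=5 ×35
  A^0: L=2 ×72, L=4 ×159, L=6 ×21
  A^-2: L=3 ×98, L=5 ×105, L=7 ×7
  A^-4: L=4 ×76, L=6 ×43, L=8 ×1
  A^-6: L=5 ×35, L=7 ×10
  A^-8: L=6 ×9, L=8 ×1
  A^-10: L=7 ×1
Each group contributes A^e * Σ count * d^(L-1):
Powers of d = -A^2 - A^-2: d^2 = A^4 + 2 + A^-4; d^3 = -A^6 - 3*A^2 - 3*A^-2 - A^-6; d^4 = A^8 + 4*A^4 + 6 + 4*A^-4 + A^-8; d^5 = -A^10 - 5*A^6 - 10*A^2 - 10*A^-2 - 5*A^-6 - A^-10; d^6 = A^12 + 6*A^8 + 15*A^4 + 20 + 15*A^-4 + 6*A^-8 + A^-12; d^7 = -A^14 - 7*A^10 - 21*A^6 - 35*A^2 - 35*A^-2 - 21*A^-6 - 7*A^-10 - A^-14.
  A^10 * (d^2) = A^14 + 2*A^10 + A^6
  A^8 * (10*d) = -10*A^10 - 10*A^6
  A^6 * (21 + 24*d^2) = 24*A^10 + 69*A^6 + 24*A^2
  A^4 * (84*d + 36*d^3) = -36*A^10 - 192*A^6 - 192*A^2 - 36*A^-2
  A^2 * (24 + 151*d^2 + 35*d^4) = 35*A^10 + 291*A^6 + 536*A^2 + 291*A^-2 + 35*A^-6
  A^0 * (72*d + 159*d^3 + 21*d^5) = -21*A^10 - 264*A^6 - 759*A^2 - 759*A^-2 - 264*A^-6 - 21*A^-10
  A^-2 * (98*d^2 + 105*d^4 + 7*d^6) = 7*A^10 + 147*A^6 + 623*A^2 + 966*A^-2 + 623*A^-6 + 147*A^-10 + 7*A^-14
  A^-4 * (76*d^3 + 43*d^5 + d^7) = -A^10 - 50*A^6 - 312*A^2 - 693*A^-2 - 693*A^-6 - 312*A^-10 - 50*A^-14 - A^-18
  A^-6 * (35*d^4 + 10*d^6) = 10*A^6 + 95*A^2 + 290*A^-2 + 410*A^-6 + 290*A^-10 + 95*A^-14 + 10*A^-18
  A^-8 * (9*d^5 + d^7) = -A^6 - 16*A^2 - 66*A^-2 - 125*A^-6 - 125*A^-10 - 66*A^-14 - 16*A^-18 - A^-22
  A^-10 * (d^6) = A^2 + 6*A^-2 + 15*A^-6 + 20*A^-10 + 15*A^-14 + 6*A^-18 + A^-22
Summing the groups: <K> = A^14 + A^6 - A^-2 + A^-6 - A^-10 + A^-14 - A^-18
Normalise by the writhe: (-A^3)^(-w) = (-A^3)^(-10) = A^-30, so f(A) = A^-30 * <K> = A^-16 + A^-24 - A^-32 + A^-36 - A^-40 + A^-44 - A^-48.
Substitute A = t^(-1/4), i.e. A^e → t^(-e/4): V(t) = -t^12 + t^11 - t^10 + t^9 - t^8 + t^6 + t^4

Answer: -t^12 + t^11 - t^10 + t^9 - t^8 + t^6 + t^4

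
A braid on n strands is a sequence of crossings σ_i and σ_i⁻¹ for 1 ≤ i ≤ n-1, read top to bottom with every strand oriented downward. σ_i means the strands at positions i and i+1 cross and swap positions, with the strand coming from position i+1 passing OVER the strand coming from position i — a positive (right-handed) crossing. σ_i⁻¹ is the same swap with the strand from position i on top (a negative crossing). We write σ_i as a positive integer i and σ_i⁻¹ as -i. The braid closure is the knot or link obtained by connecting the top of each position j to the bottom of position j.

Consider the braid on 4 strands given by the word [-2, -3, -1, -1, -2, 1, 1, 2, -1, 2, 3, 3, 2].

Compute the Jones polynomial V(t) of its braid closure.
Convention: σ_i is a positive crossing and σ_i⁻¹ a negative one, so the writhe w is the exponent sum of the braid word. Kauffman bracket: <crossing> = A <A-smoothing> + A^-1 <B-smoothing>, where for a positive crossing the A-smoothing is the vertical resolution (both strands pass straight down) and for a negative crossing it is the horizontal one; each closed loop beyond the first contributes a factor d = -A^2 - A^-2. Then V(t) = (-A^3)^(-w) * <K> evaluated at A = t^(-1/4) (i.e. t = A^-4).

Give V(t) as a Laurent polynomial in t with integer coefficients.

-t^3 + 2*t^2 - 2*t + 3 - 2*t^-1 + 2*t^-2 - t^-3

Derivation:
The presented braid s2^-1 s3^-1 s1^-1 s1^-1 s2^-1 s1 s1 s2 s1^-1 s2 s3 s3 s2 on 4 strands reduces by inverse Markov moves (closure unchanged at each step):
  Deconjugate: the word is γ·β·γ⁻¹ with γ = s2^-1 s3^-1 (prefix) and γ⁻¹ = s3 s2 (suffix); strip both.
  Destabilize: the word has the form β·s3 where s3 occurs only as the final letter (β ∈ B_3); drop it and the last strand → 3 strands.
Reduced to β = s1^-1 s1^-1 s2^-1 s1 s1 s2 s1^-1 s2 on 3 strands, 8 crossings.
Compute on β:
Braid: s1^-1 s1^-1 s2^-1 s1 s1 s2 s1^-1 s2 on 3 strands, 8 crossings.
Writhe w = (#positive) - (#negative) = 4 - 4 = 0.
Enumerate smoothing states for the bracket polynomial. There are 2^8 = 256 states.
Each crossing splits two ways (0=vertical, 1=horizontal). The state's weight is A^(#A-smoothings - #B-smoothings) * d^(loops - 1).
Tabulate the states by total A-exponent and number of loops L (A-exp: L × count):
  A^8: L=3 ×1
  A^6: L=2 ×4, L=4 ×4
  A^4: L=1 ×5, L=3 ×20, L=5 ×3
  A^2: L=2 ×39, L=4 ×16, L=6 ×1
  A^0: L=1 ×24, L=3 ×41, L=5 ×5
  A^-2: L=2 ×41, L=4 ×15
  A^-4: L=1 ×6, L=3 ×21, L=5 ×1
  A^-6: L=2 ×5, L=4 ×3
  A^-8: L=3 ×1
Each group contributes A^e * Σ count * d^(L-1):
Powers of d = -A^2 - A^-2: d^2 = A^4 + 2 + A^-4; d^3 = -A^6 - 3*A^2 - 3*A^-2 - A^-6; d^4 = A^8 + 4*A^4 + 6 + 4*A^-4 + A^-8; d^5 = -A^10 - 5*A^6 - 10*A^2 - 10*A^-2 - 5*A^-6 - A^-10.
  A^8 * (d^2) = A^12 + 2*A^8 + A^4
  A^6 * (4*d + 4*d^3) = -4*A^12 - 16*A^8 - 16*A^4 - 4
  A^4 * (5 + 20*d^2 + 3*d^4) = 3*A^12 + 32*A^8 + 63*A^4 + 32 + 3*A^-4
  A^2 * (39*d + 16*d^3 + d^5) = -A^12 - 21*A^8 - 97*A^4 - 97 - 21*A^-4 - A^-8
  A^0 * (24 + 41*d^2 + 5*d^4) = 5*A^8 + 61*A^4 + 136 + 61*A^-4 + 5*A^-8
  A^-2 * (41*d + 15*d^3) = -15*A^4 - 86 - 86*A^-4 - 15*A^-8
  A^-4 * (6 + 21*d^2 + d^4) = A^4 + 25 + 54*A^-4 + 25*A^-8 + A^-12
  A^-6 * (5*d + 3*d^3) = -3 - 14*A^-4 - 14*A^-8 - 3*A^-12
  A^-8 * (d^2) = A^-4 + 2*A^-8 + A^-12
Summing the groups: <K> = -A^12 + 2*A^8 - 2*A^4 + 3 - 2*A^-4 + 2*A^-8 - A^-12
Normalise by the writhe: (-A^3)^(-w) = (-A^3)^(0) = 1, so f(A) = 1 * <K> = -A^12 + 2*A^8 - 2*A^4 + 3 - 2*A^-4 + 2*A^-8 - A^-12.
Substitute A = t^(-1/4), i.e. A^e → t^(-e/4): V(t) = -t^3 + 2*t^2 - 2*t + 3 - 2*t^-1 + 2*t^-2 - t^-3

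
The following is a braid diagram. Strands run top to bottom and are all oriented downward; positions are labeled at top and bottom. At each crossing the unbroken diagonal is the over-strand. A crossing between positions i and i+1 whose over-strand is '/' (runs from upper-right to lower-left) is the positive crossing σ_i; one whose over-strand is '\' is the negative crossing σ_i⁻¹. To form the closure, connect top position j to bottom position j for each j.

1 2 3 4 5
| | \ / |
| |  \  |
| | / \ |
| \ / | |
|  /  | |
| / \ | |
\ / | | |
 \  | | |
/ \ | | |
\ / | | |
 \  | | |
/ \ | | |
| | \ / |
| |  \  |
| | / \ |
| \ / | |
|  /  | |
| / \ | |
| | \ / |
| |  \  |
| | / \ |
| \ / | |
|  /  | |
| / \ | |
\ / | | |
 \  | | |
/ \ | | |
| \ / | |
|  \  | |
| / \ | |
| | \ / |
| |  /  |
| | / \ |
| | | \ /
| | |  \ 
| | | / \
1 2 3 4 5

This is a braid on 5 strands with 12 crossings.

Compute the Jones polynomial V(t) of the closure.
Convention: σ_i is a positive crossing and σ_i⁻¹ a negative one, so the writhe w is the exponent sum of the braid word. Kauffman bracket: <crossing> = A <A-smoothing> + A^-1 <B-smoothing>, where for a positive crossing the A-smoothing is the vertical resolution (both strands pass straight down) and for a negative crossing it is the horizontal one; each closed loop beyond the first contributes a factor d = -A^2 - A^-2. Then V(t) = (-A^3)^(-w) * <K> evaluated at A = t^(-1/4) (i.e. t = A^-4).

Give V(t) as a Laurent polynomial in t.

Reading the diagram top to bottom ('/'-over between positions i,i+1 = s_i, '\'-over = s_i^-1): braid word = s3^-1 s2 s1^-1 s1^-1 s3^-1 s2 s3^-1 s2 s1^-1 s2^-1 s3 s4^-1.
The presented braid s3^-1 s2 s1^-1 s1^-1 s3^-1 s2 s3^-1 s2 s1^-1 s2^-1 s3 s4^-1 on 5 strands reduces by inverse Markov moves (closure unchanged at each step):
  Destabilize: the word has the form β·s4^-1 where s4^-1 occurs only as the final letter (β ∈ B_4); drop it and the last strand → 4 strands.
  Deconjugate: the word is γ·β·γ⁻¹ with γ = s3^-1 (prefix) and γ⁻¹ = s3 (suffix); strip both.
  Deconjugate: the word is γ·β·γ⁻¹ with γ = s2 (prefix) and γ⁻¹ = s2^-1 (suffix); strip both.
Reduced to β = s1^-1 s1^-1 s3^-1 s2 s3^-1 s2 s1^-1 on 4 strands, 7 crossings.
Compute on β:
Braid: s1^-1 s1^-1 s3^-1 s2 s3^-1 s2 s1^-1 on 4 strands, 7 crossings.
Writhe w = (#positive) - (#negative) = 2 - 5 = -3.
State-sum expansion of <K>. There are 2^7 = 128 states.
Each crossing splits two ways (0=vertical, 1=horizontal). The state's weight is A^(#A-smoothings - #B-smoothings) * d^(loops - 1).
Tabulate the states by total A-exponent and number of loops L (A-exp: L × count):
  A^7: L=5 ×1
  A^5: L=4 ×7
  A^3: L=3 ×20, L=5 ×1
  A^1: L=2 ×27, L=4 ×8
  A^-1: L=1 ×15, L=3 ×19, L=5 ×1
  A^-3: L=2 ×17, L=4 ×4
  A^-5: L=3 ×7
  A^-7: L=4 ×1
Each group contributes A^e * Σ count * d^(L-1):
Powers of d = -A^2 - A^-2: d^2 = A^4 + 2 + A^-4; d^3 = -A^6 - 3*A^2 - 3*A^-2 - A^-6; d^4 = A^8 + 4*A^4 + 6 + 4*A^-4 + A^-8.
  A^7 * (d^4) = A^15 + 4*A^11 + 6*A^7 + 4*A^3 + A^-1
  A^5 * (7*d^3) = -7*A^11 - 21*A^7 - 21*A^3 - 7*A^-1
  A^3 * (20*d^2 + d^4) = A^11 + 24*A^7 + 46*A^3 + 24*A^-1 + A^-5
  A^1 * (27*d + 8*d^3) = -8*A^7 - 51*A^3 - 51*A^-1 - 8*A^-5
  A^-1 * (15 + 19*d^2 + d^4) = A^7 + 23*A^3 + 59*A^-1 + 23*A^-5 + A^-9
  A^-3 * (17*d + 4*d^3) = -4*A^3 - 29*A^-1 - 29*A^-5 - 4*A^-9
  A^-5 * (7*d^2) = 7*A^-1 + 14*A^-5 + 7*A^-9
  A^-7 * (d^3) = -A^-1 - 3*A^-5 - 3*A^-9 - A^-13
Summing the groups: <K> = A^15 - 2*A^11 + 2*A^7 - 3*A^3 + 3*A^-1 - 2*A^-5 + A^-9 - A^-13
Normalise by the writhe: (-A^3)^(-w) = (-A^3)^(3) = -A^9, so f(A) = -A^9 * <K> = -A^24 + 2*A^20 - 2*A^16 + 3*A^12 - 3*A^8 + 2*A^4 - 1 + A^-4.
Substitute A = t^(-1/4), i.e. A^e → t^(-e/4): V(t) = t - 1 + 2*t^-1 - 3*t^-2 + 3*t^-3 - 2*t^-4 + 2*t^-5 - t^-6

Answer: t - 1 + 2*t^-1 - 3*t^-2 + 3*t^-3 - 2*t^-4 + 2*t^-5 - t^-6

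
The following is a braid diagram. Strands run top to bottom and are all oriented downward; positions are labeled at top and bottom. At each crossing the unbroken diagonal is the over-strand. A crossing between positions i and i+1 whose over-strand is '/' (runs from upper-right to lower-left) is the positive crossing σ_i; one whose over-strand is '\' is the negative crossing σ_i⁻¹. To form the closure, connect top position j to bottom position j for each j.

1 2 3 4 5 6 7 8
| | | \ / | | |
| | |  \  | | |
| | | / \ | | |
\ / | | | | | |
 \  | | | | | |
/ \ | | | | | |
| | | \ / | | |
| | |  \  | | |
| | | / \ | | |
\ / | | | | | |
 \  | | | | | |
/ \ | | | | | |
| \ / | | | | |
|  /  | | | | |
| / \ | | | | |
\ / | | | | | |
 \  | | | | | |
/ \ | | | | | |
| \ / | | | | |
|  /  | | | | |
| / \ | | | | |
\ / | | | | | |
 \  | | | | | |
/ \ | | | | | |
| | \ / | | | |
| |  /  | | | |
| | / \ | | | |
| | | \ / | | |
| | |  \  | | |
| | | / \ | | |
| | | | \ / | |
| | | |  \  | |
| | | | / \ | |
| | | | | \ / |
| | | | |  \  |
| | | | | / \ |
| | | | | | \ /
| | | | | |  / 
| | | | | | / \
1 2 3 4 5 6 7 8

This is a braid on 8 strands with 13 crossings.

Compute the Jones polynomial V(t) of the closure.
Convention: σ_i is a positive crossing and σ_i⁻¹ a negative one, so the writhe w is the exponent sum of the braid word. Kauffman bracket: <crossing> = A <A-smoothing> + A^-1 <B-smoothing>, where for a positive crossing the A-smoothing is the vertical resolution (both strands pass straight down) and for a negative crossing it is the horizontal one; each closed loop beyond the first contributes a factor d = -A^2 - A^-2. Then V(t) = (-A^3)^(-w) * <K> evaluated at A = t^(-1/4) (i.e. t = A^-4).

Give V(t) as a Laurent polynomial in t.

1 - t^-1 + 3*t^-2 - 4*t^-3 + 5*t^-4 - 6*t^-5 + 5*t^-6 - 4*t^-7 + 3*t^-8 - t^-9

Derivation:
Reading the diagram top to bottom ('/'-over between positions i,i+1 = s_i, '\'-over = s_i^-1): braid word = s4^-1 s1^-1 s4^-1 s1^-1 s2 s1^-1 s2 s1^-1 s3 s4^-1 s5^-1 s6^-1 s7.
The presented braid s4^-1 s1^-1 s4^-1 s1^-1 s2 s1^-1 s2 s1^-1 s3 s4^-1 s5^-1 s6^-1 s7 on 8 strands reduces by inverse Markov moves (closure unchanged at each step):
  Destabilize: the word has the form β·s7 where s7 occurs only as the final letter (β ∈ B_7); drop it and the last strand → 7 strands.
  Destabilize: the word has the form β·s6^-1 where s6^-1 occurs only as the final letter (β ∈ B_6); drop it and the last strand → 6 strands.
  Destabilize: the word has the form β·s5^-1 where s5^-1 occurs only as the final letter (β ∈ B_5); drop it and the last strand → 5 strands.
Reduced to β = s4^-1 s1^-1 s4^-1 s1^-1 s2 s1^-1 s2 s1^-1 s3 s4^-1 on 5 strands, 10 crossings.
Compute on β:
Braid: s4^-1 s1^-1 s4^-1 s1^-1 s2 s1^-1 s2 s1^-1 s3 s4^-1 on 5 strands, 10 crossings.
Writhe w = (#positive) - (#negative) = 3 - 7 = -4.
Computing the Kauffman bracket via state sum. There are 2^10 = 1024 states.
Smooth each crossing (0=||, 1=⌣⌢); contribution A^(Σ sign_k(1-2s_k)) * d^(L-1).
Tabulate the states by total A-exponent and number of loops L (A-exp: L × count):
  A^10: L=8 ×1
  A^8: L=7 ×10
  A^6: L=6 ×45
  A^4: L=5 ×118, L=7 ×2
  A^2: L=4 ×195, L=6 ×15
  A^0: L=3 ×203, L=5 ×49
  A^-2: L=2 ×123, L=4 ×85, L=6 ×2
  A^-4: L=1 ×33, L=3 ×78, L=5 ×9
  A^-6: L=2 ×29, L=4 ×16
  A^-8: L=3 ×9, L=5 ×1
  A^-10: L=4 ×1
Each group contributes A^e * Σ count * d^(L-1):
Powers of d = -A^2 - A^-2: d^2 = A^4 + 2 + A^-4; d^3 = -A^6 - 3*A^2 - 3*A^-2 - A^-6; d^4 = A^8 + 4*A^4 + 6 + 4*A^-4 + A^-8; d^5 = -A^10 - 5*A^6 - 10*A^2 - 10*A^-2 - 5*A^-6 - A^-10; d^6 = A^12 + 6*A^8 + 15*A^4 + 20 + 15*A^-4 + 6*A^-8 + A^-12; d^7 = -A^14 - 7*A^10 - 21*A^6 - 35*A^2 - 35*A^-2 - 21*A^-6 - 7*A^-10 - A^-14.
  A^10 * (d^7) = -A^24 - 7*A^20 - 21*A^16 - 35*A^12 - 35*A^8 - 21*A^4 - 7 - A^-4
  A^8 * (10*d^6) = 10*A^20 + 60*A^16 + 150*A^12 + 200*A^8 + 150*A^4 + 60 + 10*A^-4
  A^6 * (45*d^5) = -45*A^16 - 225*A^12 - 450*A^8 - 450*A^4 - 225 - 45*A^-4
  A^4 * (118*d^4 + 2*d^6) = 2*A^16 + 130*A^12 + 502*A^8 + 748*A^4 + 502 + 130*A^-4 + 2*A^-8
  A^2 * (195*d^3 + 15*d^5) = -15*A^12 - 270*A^8 - 735*A^4 - 735 - 270*A^-4 - 15*A^-8
  A^0 * (203*d^2 + 49*d^4) = 49*A^8 + 399*A^4 + 700 + 399*A^-4 + 49*A^-8
  A^-2 * (123*d + 85*d^3 + 2*d^5) = -2*A^8 - 95*A^4 - 398 - 398*A^-4 - 95*A^-8 - 2*A^-12
  A^-4 * (33 + 78*d^2 + 9*d^4) = 9*A^4 + 114 + 243*A^-4 + 114*A^-8 + 9*A^-12
  A^-6 * (29*d + 16*d^3) = -16 - 77*A^-4 - 77*A^-8 - 16*A^-12
  A^-8 * (9*d^2 + d^4) = 1 + 13*A^-4 + 24*A^-8 + 13*A^-12 + A^-16
  A^-10 * (d^3) = -A^-4 - 3*A^-8 - 3*A^-12 - A^-16
Summing the groups: <K> = -A^24 + 3*A^20 - 4*A^16 + 5*A^12 - 6*A^8 + 5*A^4 - 4 + 3*A^-4 - A^-8 + A^-12
Normalise by the writhe: (-A^3)^(-w) = (-A^3)^(4) = A^12, so f(A) = A^12 * <K> = -A^36 + 3*A^32 - 4*A^28 + 5*A^24 - 6*A^20 + 5*A^16 - 4*A^12 + 3*A^8 - A^4 + 1.
Substitute A = t^(-1/4), i.e. A^e → t^(-e/4): V(t) = 1 - t^-1 + 3*t^-2 - 4*t^-3 + 5*t^-4 - 6*t^-5 + 5*t^-6 - 4*t^-7 + 3*t^-8 - t^-9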